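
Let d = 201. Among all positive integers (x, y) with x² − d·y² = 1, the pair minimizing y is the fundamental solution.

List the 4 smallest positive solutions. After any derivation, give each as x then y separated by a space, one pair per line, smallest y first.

√201 = [14; 5,1,1,1,2,…,1,5,28, …], period ℓ=14 (even) → k=13
step 0: (14, 1)  from 14·(1,0) + (0,1)
step 1: (71, 5)  from 5·(14,1) + (1,0)
…
step 12: (91402, 6447)  from 1·(58085,4097) + (33317,2350)
step 13: (515095, 36332)  from 5·(91402,6447) + (58085,4097)
(x₁, y₁) = (515095, 36332);  515095² − 201·36332² = 1 ✓
n=2: (515095,36332)∘(515095,36332) = (515095·515095+201·36332·36332, 515095·36332+36332·515095) = (530645718049,37428863080)
n=3: (530645718049,37428863080)∘(515095,36332) = (515095·530645718049+201·36332·37428863080, 515095·37428863080+36332·530645718049) = (546665912276384215,38558840456348868)
n=4: (546665912276384215,38558840456348868)∘(515095,36332) = (515095·546665912276384215+201·36332·38558840456348868, 515095·38558840456348868+36332·546665912276384215) = (563169756167477608732801,39722931849688611461840)

515095 36332
530645718049 37428863080
546665912276384215 38558840456348868
563169756167477608732801 39722931849688611461840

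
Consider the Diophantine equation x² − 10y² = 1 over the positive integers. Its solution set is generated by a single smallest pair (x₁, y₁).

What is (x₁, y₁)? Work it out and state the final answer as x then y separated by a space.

[3; 6] for √10; ℓ=1 ⇒ convergent index 1
a_0=3:  p_0=3·1+0=3,  q_0=3·0+1=1
a_1=6:  p_1=6·3+1=19,  q_1=6·1+0=6
fundamental: x₁=19, y₁=6  (since 361 − 10·36 = 1)

19 6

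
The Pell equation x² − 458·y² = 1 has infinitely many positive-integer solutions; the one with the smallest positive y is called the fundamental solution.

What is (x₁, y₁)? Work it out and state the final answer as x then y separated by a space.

√458 → a₀=21, period (2,2,42); ℓ=3 odd so k=5
a_0=21:  p_0=21·1+0=21,  q_0=21·0+1=1
…
a_2=2:  p_2=2·43+21=107,  q_2=2·2+1=5
…
a_4=2:  p_4=2·4537+107=9181,  q_4=2·212+5=429
a_5=2:  p_5=2·9181+4537=22899,  q_5=2·429+212=1070
fundamental: x₁=22899, y₁=1070  (since 524364201 − 458·1144900 = 1)

22899 1070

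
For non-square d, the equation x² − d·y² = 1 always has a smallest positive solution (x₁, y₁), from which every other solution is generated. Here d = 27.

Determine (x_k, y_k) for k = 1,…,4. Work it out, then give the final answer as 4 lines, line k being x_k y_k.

26 5
1351 260
70226 13515
3650401 702520

√27 = [5; 5,10, …], period ℓ=2 (even) → k=1
a_0=5:  p_0=5·1+0=5,  q_0=5·0+1=1
a_1=5:  p_1=5·5+1=26,  q_1=5·1+0=5
(x₁, y₁) = (26, 5);  26² − 27·5² = 1 ✓
k=2:  x_2 = 26·26+27·5·5 = 1351,  y_2 = 26·5+5·26 = 260
k=3:  x_3 = 26·1351+27·5·260 = 70226,  y_3 = 26·260+5·1351 = 13515
k=4:  x_4 = 26·70226+27·5·13515 = 3650401,  y_4 = 26·13515+5·70226 = 702520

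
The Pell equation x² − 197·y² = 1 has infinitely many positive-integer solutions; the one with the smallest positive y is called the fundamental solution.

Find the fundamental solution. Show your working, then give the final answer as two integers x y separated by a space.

√197 → a₀=14, period (28); ℓ=1 odd so k=1
k=0  a_k=14  p_k/q_k = 14/1
k=1  a_k=28  p_k/q_k = 393/28
(x₁, y₁) = (393, 28);  393² − 197·28² = 1 ✓

393 28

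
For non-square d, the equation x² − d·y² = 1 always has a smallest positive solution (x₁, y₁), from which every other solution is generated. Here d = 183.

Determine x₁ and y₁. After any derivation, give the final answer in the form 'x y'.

√183 → a₀=13, period (1,1,8,1,1,26); ℓ=6 even so k=5
k=0  a_k=13  p_k/q_k = 13/1
…
k=2  a_k=1  p_k/q_k = 27/2
k=3  a_k=8  p_k/q_k = 230/17
k=4  a_k=1  p_k/q_k = 257/19
k=5  a_k=1  p_k/q_k = 487/36
fundamental: x₁=487, y₁=36  (since 237169 − 183·1296 = 1)

487 36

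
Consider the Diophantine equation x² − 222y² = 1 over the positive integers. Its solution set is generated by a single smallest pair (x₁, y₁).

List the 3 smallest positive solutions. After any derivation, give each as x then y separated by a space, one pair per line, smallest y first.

d=222: √d = [14; 1,8,1,28] (ℓ=4, even), read p_3/q_3
a_0=14:  p_0=14·1+0=14,  q_0=14·0+1=1
…
a_2=8:  p_2=8·15+14=134,  q_2=8·1+1=9
a_3=1:  p_3=1·134+15=149,  q_3=1·9+1=10
→ (149, 10).  Check: 149²=22201, 222·10²=22200, difference 1.
(149+10√222)^2 = 44401 + 2980√222
(149+10√222)^3 = 13231349 + 888030√222

149 10
44401 2980
13231349 888030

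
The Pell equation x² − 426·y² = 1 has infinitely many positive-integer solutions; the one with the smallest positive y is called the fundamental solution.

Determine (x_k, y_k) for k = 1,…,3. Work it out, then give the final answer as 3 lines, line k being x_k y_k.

88751 4300
15753480001 763258600
2796274207048751 135479928012900

d=426: √d = [20; 1,1,1,3,2,6,2,3,1,1,1,40] (ℓ=12, even), read p_11/q_11
k=0  a_k=20  p_k/q_k = 20/1
…
k=2  a_k=1  p_k/q_k = 41/2
k=3  a_k=1  p_k/q_k = 62/3
…
k=5  a_k=2  p_k/q_k = 516/25
k=6  a_k=6  p_k/q_k = 3323/161
k=7  a_k=2  p_k/q_k = 7162/347
…
k=10  a_k=1  p_k/q_k = 56780/2751
k=11  a_k=1  p_k/q_k = 88751/4300
(x₁, y₁) = (88751, 4300);  88751² − 426·4300² = 1 ✓
n=2: (88751,4300)∘(88751,4300) = (88751·88751+426·4300·4300, 88751·4300+4300·88751) = (15753480001,763258600)
n=3: (15753480001,763258600)∘(88751,4300) = (88751·15753480001+426·4300·763258600, 88751·763258600+4300·15753480001) = (2796274207048751,135479928012900)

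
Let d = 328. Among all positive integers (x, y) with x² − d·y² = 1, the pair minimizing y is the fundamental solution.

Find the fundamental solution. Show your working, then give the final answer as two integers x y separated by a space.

√328 → a₀=18, period (9,36); ℓ=2 even so k=1
step 0: (18, 1)  from 18·(1,0) + (0,1)
step 1: (163, 9)  from 9·(18,1) + (1,0)
fundamental: x₁=163, y₁=9  (since 26569 − 328·81 = 1)

163 9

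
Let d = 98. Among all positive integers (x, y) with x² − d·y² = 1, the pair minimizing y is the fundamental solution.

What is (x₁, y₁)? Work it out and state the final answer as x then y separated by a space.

[9; 1,8,1,18] for √98; ℓ=4 ⇒ convergent index 3
k=0  a_k=9  p_k/q_k = 9/1
k=1  a_k=1  p_k/q_k = 10/1
k=2  a_k=8  p_k/q_k = 89/9
k=3  a_k=1  p_k/q_k = 99/10
→ (99, 10).  Check: 99²=9801, 98·10²=9800, difference 1.

99 10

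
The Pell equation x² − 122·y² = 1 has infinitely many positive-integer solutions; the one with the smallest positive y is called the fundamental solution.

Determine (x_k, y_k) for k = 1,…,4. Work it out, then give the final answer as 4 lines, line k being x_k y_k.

[11; 22] for √122; ℓ=1 ⇒ convergent index 1
step 0: (11, 1)  from 11·(1,0) + (0,1)
step 1: (243, 22)  from 22·(11,1) + (1,0)
(x₁, y₁) = (243, 22);  243² − 122·22² = 1 ✓
n=2: (243,22)∘(243,22) = (243·243+122·22·22, 243·22+22·243) = (118097,10692)
n=3: (118097,10692)∘(243,22) = (243·118097+122·22·10692, 243·10692+22·118097) = (57394899,5196290)
n=4: (57394899,5196290)∘(243,22) = (243·57394899+122·22·5196290, 243·5196290+22·57394899) = (27893802817,2525386248)

243 22
118097 10692
57394899 5196290
27893802817 2525386248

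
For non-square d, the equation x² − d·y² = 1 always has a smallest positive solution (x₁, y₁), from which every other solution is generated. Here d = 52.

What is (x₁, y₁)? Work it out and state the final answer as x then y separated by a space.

649 90

√52 = [7; 4,1,2,1,4,14, …], period ℓ=6 (even) → k=5
k=0  a_k=7  p_k/q_k = 7/1
k=1  a_k=4  p_k/q_k = 29/4
k=2  a_k=1  p_k/q_k = 36/5
k=3  a_k=2  p_k/q_k = 101/14
k=4  a_k=1  p_k/q_k = 137/19
k=5  a_k=4  p_k/q_k = 649/90
→ (649, 90).  Check: 649²=421201, 52·90²=421200, difference 1.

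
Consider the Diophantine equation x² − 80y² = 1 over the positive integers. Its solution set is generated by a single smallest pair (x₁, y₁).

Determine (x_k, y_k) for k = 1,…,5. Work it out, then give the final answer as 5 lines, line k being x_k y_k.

9 1
161 18
2889 323
51841 5796
930249 104005

√80 = [8; 1,16, …], period ℓ=2 (even) → k=1
i=0: a=8 ⇒ p=8, q=1
i=1: a=1 ⇒ p=9, q=1
(x₁, y₁) = (9, 1);  9² − 80·1² = 1 ✓
k=2:  x_2 = 9·9+80·1·1 = 161,  y_2 = 9·1+1·9 = 18
k=3:  x_3 = 9·161+80·1·18 = 2889,  y_3 = 9·18+1·161 = 323
k=4:  x_4 = 9·2889+80·1·323 = 51841,  y_4 = 9·323+1·2889 = 5796
k=5:  x_5 = 9·51841+80·1·5796 = 930249,  y_5 = 9·5796+1·51841 = 104005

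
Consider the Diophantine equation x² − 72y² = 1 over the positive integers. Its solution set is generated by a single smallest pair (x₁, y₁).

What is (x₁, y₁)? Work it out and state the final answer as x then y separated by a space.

√72 → a₀=8, period (2,16); ℓ=2 even so k=1
a_0=8:  p_0=8·1+0=8,  q_0=8·0+1=1
a_1=2:  p_1=2·8+1=17,  q_1=2·1+0=2
(x₁, y₁) = (17, 2);  17² − 72·2² = 1 ✓

17 2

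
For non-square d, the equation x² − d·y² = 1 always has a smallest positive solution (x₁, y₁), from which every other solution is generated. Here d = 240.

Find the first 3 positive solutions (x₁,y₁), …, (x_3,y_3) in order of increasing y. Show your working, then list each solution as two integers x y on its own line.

[15; 2,30] for √240; ℓ=2 ⇒ convergent index 1
step 0: (15, 1)  from 15·(1,0) + (0,1)
step 1: (31, 2)  from 2·(15,1) + (1,0)
→ (31, 2).  Check: 31²=961, 240·2²=960, difference 1.
n=2: (31,2)∘(31,2) = (31·31+240·2·2, 31·2+2·31) = (1921,124)
n=3: (1921,124)∘(31,2) = (31·1921+240·2·124, 31·124+2·1921) = (119071,7686)

31 2
1921 124
119071 7686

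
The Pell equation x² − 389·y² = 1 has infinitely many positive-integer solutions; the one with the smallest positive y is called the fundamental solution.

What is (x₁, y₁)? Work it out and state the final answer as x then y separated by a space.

3287049 166660

d=389: √d = [19; 1,2,1,1,1,1,2,1,38] (ℓ=9, odd), read p_17/q_17
k=0  a_k=19  p_k/q_k = 19/1
k=1  a_k=1  p_k/q_k = 20/1
k=2  a_k=2  p_k/q_k = 59/3
k=3  a_k=1  p_k/q_k = 79/4
k=4  a_k=1  p_k/q_k = 138/7
…
k=6  a_k=1  p_k/q_k = 355/18
k=7  a_k=2  p_k/q_k = 927/47
k=8  a_k=1  p_k/q_k = 1282/65
k=9  a_k=38  p_k/q_k = 49643/2517
k=10  a_k=1  p_k/q_k = 50925/2582
…
k=12  a_k=1  p_k/q_k = 202418/10263
k=13  a_k=1  p_k/q_k = 353911/17944
k=14  a_k=1  p_k/q_k = 556329/28207
…
k=16  a_k=2  p_k/q_k = 2376809/120509
k=17  a_k=1  p_k/q_k = 3287049/166660
fundamental: x₁=3287049, y₁=166660  (since 10804691128401 − 389·27775555600 = 1)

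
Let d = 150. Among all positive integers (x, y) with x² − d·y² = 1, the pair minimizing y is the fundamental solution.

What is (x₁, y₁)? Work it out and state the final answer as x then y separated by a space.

49 4

√150 → a₀=12, period (4,24); ℓ=2 even so k=1
a_0=12:  p_0=12·1+0=12,  q_0=12·0+1=1
a_1=4:  p_1=4·12+1=49,  q_1=4·1+0=4
(x₁, y₁) = (49, 4);  49² − 150·4² = 1 ✓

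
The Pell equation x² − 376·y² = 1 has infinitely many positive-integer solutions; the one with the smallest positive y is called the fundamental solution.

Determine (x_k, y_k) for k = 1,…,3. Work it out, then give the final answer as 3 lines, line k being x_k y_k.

[19; 2,1,1,3,1,…,1,2,38] for √376; ℓ=16 ⇒ convergent index 15
step 0: (19, 1)  from 19·(1,0) + (0,1)
step 1: (39, 2)  from 2·(19,1) + (1,0)
step 2: (58, 3)  from 1·(39,2) + (19,1)
step 3: (97, 5)  from 1·(58,3) + (39,2)
step 4: (349, 18)  from 3·(97,5) + (58,3)
step 5: (446, 23)  from 1·(349,18) + (97,5)
step 6: (1241, 64)  from 2·(446,23) + (349,18)
step 7: (2928, 151)  from 2·(1241,64) + (446,23)
…
step 9: (28834, 1487)  from 2·(12953,668) + (2928,151)
…
step 11: (99455, 5129)  from 1·(70621,3642) + (28834,1487)
…
step 14: (837427, 43187)  from 1·(468441,24158) + (368986,19029)
step 15: (2143295, 110532)  from 2·(837427,43187) + (468441,24158)
fundamental: x₁=2143295, y₁=110532  (since 4593713457025 − 376·12217323024 = 1)
n=2: (2143295,110532)∘(2143295,110532) = (2143295·2143295+376·110532·110532, 2143295·110532+110532·2143295) = (9187426914049,473805365880)
n=3: (9187426914049,473805365880)∘(2143295,110532) = (2143295·9187426914049+376·110532·473805365880, 2143295·473805365880+110532·9187426914049) = (39382732335491159615,2031009343327438668)

2143295 110532
9187426914049 473805365880
39382732335491159615 2031009343327438668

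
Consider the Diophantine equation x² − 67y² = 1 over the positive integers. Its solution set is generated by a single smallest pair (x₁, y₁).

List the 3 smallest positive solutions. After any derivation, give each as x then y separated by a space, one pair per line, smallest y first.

d=67: √d = [8; 5,2,1,1,7,1,1,2,5,16] (ℓ=10, even), read p_9/q_9
a_0=8:  p_0=8·1+0=8,  q_0=8·0+1=1
…
a_6=1:  p_6=1·1678+221=1899,  q_6=1·205+27=232
a_7=1:  p_7=1·1899+1678=3577,  q_7=1·232+205=437
a_8=2:  p_8=2·3577+1899=9053,  q_8=2·437+232=1106
a_9=5:  p_9=5·9053+3577=48842,  q_9=5·1106+437=5967
(x₁, y₁) = (48842, 5967);  48842² − 67·5967² = 1 ✓
k=2:  x_2 = 48842·48842+67·5967·5967 = 4771081927,  y_2 = 48842·5967+5967·48842 = 582880428
k=3:  x_3 = 48842·4771081927+67·5967·582880428 = 466058366908226,  y_3 = 48842·582880428+5967·4771081927 = 56938091722785

48842 5967
4771081927 582880428
466058366908226 56938091722785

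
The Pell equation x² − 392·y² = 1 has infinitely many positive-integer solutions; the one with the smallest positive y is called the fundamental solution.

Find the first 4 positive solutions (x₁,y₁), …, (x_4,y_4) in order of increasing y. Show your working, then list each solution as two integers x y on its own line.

[19; 1,3,1,38] for √392; ℓ=4 ⇒ convergent index 3
i=0: a=19 ⇒ p=19, q=1
…
i=2: a=3 ⇒ p=79, q=4
i=3: a=1 ⇒ p=99, q=5
→ (99, 5).  Check: 99²=9801, 392·5²=9800, difference 1.
(x_2, y_2) = (99·99 + 392·5·5, 99·5 + 5·99) = (19601, 990)
(x_3, y_3) = (99·19601 + 392·5·990, 99·990 + 5·19601) = (3880899, 196015)
(x_4, y_4) = (99·3880899 + 392·5·196015, 99·196015 + 5·3880899) = (768398401, 38809980)

99 5
19601 990
3880899 196015
768398401 38809980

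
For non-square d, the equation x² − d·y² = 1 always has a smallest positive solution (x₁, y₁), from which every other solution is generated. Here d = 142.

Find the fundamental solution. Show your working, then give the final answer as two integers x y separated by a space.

143 12

[11; 1,10,1,22] for √142; ℓ=4 ⇒ convergent index 3
a_0=11:  p_0=11·1+0=11,  q_0=11·0+1=1
a_1=1:  p_1=1·11+1=12,  q_1=1·1+0=1
a_2=10:  p_2=10·12+11=131,  q_2=10·1+1=11
a_3=1:  p_3=1·131+12=143,  q_3=1·11+1=12
→ (143, 12).  Check: 143²=20449, 142·12²=20448, difference 1.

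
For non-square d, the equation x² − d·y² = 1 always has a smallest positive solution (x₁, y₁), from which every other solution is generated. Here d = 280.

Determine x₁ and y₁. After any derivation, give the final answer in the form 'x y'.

251 15

[16; 1,2,1,2,1,32] for √280; ℓ=6 ⇒ convergent index 5
a_0=16:  p_0=16·1+0=16,  q_0=16·0+1=1
a_1=1:  p_1=1·16+1=17,  q_1=1·1+0=1
a_2=2:  p_2=2·17+16=50,  q_2=2·1+1=3
a_3=1:  p_3=1·50+17=67,  q_3=1·3+1=4
a_4=2:  p_4=2·67+50=184,  q_4=2·4+3=11
a_5=1:  p_5=1·184+67=251,  q_5=1·11+4=15
fundamental: x₁=251, y₁=15  (since 63001 − 280·225 = 1)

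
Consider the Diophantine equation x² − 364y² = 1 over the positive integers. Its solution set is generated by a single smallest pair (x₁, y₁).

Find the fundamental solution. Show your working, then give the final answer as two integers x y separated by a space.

4954951 259710

√364 → a₀=19, period (12,1,2,3,1,8,1,3,2,1,12,38); ℓ=12 even so k=11
step 0: (19, 1)  from 19·(1,0) + (0,1)
…
step 3: (725, 38)  from 2·(248,13) + (229,12)
…
step 6: (27607, 1447)  from 8·(3148,165) + (2423,127)
…
step 8: (119872, 6283)  from 3·(30755,1612) + (27607,1447)
step 9: (270499, 14178)  from 2·(119872,6283) + (30755,1612)
step 10: (390371, 20461)  from 1·(270499,14178) + (119872,6283)
step 11: (4954951, 259710)  from 12·(390371,20461) + (270499,14178)
(x₁, y₁) = (4954951, 259710);  4954951² − 364·259710² = 1 ✓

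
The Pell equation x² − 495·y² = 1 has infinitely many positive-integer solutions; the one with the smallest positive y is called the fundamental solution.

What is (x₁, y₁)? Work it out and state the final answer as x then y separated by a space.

d=495: √d = [22; 4,44] (ℓ=2, even), read p_1/q_1
step 0: (22, 1)  from 22·(1,0) + (0,1)
step 1: (89, 4)  from 4·(22,1) + (1,0)
→ (89, 4).  Check: 89²=7921, 495·4²=7920, difference 1.

89 4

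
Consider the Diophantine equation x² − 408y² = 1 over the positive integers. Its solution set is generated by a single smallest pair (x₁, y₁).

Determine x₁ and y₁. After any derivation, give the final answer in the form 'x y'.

101 5

d=408: √d = [20; 5,40] (ℓ=2, even), read p_1/q_1
k=0  a_k=20  p_k/q_k = 20/1
k=1  a_k=5  p_k/q_k = 101/5
(x₁, y₁) = (101, 5);  101² − 408·5² = 1 ✓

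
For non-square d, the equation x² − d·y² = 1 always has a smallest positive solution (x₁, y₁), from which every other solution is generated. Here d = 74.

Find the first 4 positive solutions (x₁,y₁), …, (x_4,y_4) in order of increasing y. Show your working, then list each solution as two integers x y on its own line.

3699 430
27365201 3181140
202447753299 23534073290
1497708451540801 174105071018280

[8; 1,1,1,1,16] for √74; ℓ=5 ⇒ convergent index 9
step 0: (8, 1)  from 8·(1,0) + (0,1)
…
step 4: (43, 5)  from 1·(26,3) + (17,2)
…
step 8: (2228, 259)  from 1·(1471,171) + (757,88)
step 9: (3699, 430)  from 1·(2228,259) + (1471,171)
(x₁, y₁) = (3699, 430);  3699² − 74·430² = 1 ✓
k=2:  x_2 = 3699·3699+74·430·430 = 27365201,  y_2 = 3699·430+430·3699 = 3181140
k=3:  x_3 = 3699·27365201+74·430·3181140 = 202447753299,  y_3 = 3699·3181140+430·27365201 = 23534073290
k=4:  x_4 = 3699·202447753299+74·430·23534073290 = 1497708451540801,  y_4 = 3699·23534073290+430·202447753299 = 174105071018280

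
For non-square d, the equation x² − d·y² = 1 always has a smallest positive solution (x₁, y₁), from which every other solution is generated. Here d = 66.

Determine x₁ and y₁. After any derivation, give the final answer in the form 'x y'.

d=66: √d = [8; 8,16] (ℓ=2, even), read p_1/q_1
a_0=8:  p_0=8·1+0=8,  q_0=8·0+1=1
a_1=8:  p_1=8·8+1=65,  q_1=8·1+0=8
(x₁, y₁) = (65, 8);  65² − 66·8² = 1 ✓

65 8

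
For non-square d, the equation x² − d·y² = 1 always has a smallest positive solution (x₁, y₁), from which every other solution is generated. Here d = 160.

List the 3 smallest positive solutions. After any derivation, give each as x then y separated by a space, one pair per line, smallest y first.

√160 = [12; 1,1,1,5,1,1,1,24, …], period ℓ=8 (even) → k=7
a_0=12:  p_0=12·1+0=12,  q_0=12·0+1=1
a_1=1:  p_1=1·12+1=13,  q_1=1·1+0=1
…
a_3=1:  p_3=1·25+13=38,  q_3=1·2+1=3
a_4=5:  p_4=5·38+25=215,  q_4=5·3+2=17
…
a_6=1:  p_6=1·253+215=468,  q_6=1·20+17=37
a_7=1:  p_7=1·468+253=721,  q_7=1·37+20=57
(x₁, y₁) = (721, 57);  721² − 160·57² = 1 ✓
(721+57√160)^2 = 1039681 + 82194√160
(721+57√160)^3 = 1499219281 + 118523691√160

721 57
1039681 82194
1499219281 118523691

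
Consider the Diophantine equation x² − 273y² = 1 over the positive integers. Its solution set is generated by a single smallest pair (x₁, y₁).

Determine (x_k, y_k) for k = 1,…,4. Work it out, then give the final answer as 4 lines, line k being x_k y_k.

d=273: √d = [16; 1,1,10,1,1,32] (ℓ=6, even), read p_5/q_5
i=0: a=16 ⇒ p=16, q=1
…
i=2: a=1 ⇒ p=33, q=2
…
i=4: a=1 ⇒ p=380, q=23
i=5: a=1 ⇒ p=727, q=44
fundamental: x₁=727, y₁=44  (since 528529 − 273·1936 = 1)
n=2: (727,44)∘(727,44) = (727·727+273·44·44, 727·44+44·727) = (1057057,63976)
n=3: (1057057,63976)∘(727,44) = (727·1057057+273·44·63976, 727·63976+44·1057057) = (1536960151,93021060)
n=4: (1536960151,93021060)∘(727,44) = (727·1536960151+273·44·93021060, 727·93021060+44·1536960151) = (2234739002497,135252557264)

727 44
1057057 63976
1536960151 93021060
2234739002497 135252557264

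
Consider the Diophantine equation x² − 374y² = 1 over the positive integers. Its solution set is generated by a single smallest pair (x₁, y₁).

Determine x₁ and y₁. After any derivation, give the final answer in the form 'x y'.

3365 174

[19; 2,1,18,1,2,38] for √374; ℓ=6 ⇒ convergent index 5
k=0  a_k=19  p_k/q_k = 19/1
k=1  a_k=2  p_k/q_k = 39/2
k=2  a_k=1  p_k/q_k = 58/3
k=3  a_k=18  p_k/q_k = 1083/56
k=4  a_k=1  p_k/q_k = 1141/59
k=5  a_k=2  p_k/q_k = 3365/174
fundamental: x₁=3365, y₁=174  (since 11323225 − 374·30276 = 1)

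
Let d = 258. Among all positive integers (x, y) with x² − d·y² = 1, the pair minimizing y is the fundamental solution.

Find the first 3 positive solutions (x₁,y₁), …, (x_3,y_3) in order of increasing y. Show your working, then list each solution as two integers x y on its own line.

√258 → a₀=16, period (16,32); ℓ=2 even so k=1
step 0: (16, 1)  from 16·(1,0) + (0,1)
step 1: (257, 16)  from 16·(16,1) + (1,0)
(x₁, y₁) = (257, 16);  257² − 258·16² = 1 ✓
(257+16√258)^2 = 132097 + 8224√258
(257+16√258)^3 = 67897601 + 4227120√258

257 16
132097 8224
67897601 4227120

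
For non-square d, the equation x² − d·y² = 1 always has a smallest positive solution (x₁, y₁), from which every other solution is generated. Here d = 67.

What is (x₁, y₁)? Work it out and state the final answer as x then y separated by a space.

√67 → a₀=8, period (5,2,1,1,7,1,1,2,5,16); ℓ=10 even so k=9
k=0  a_k=8  p_k/q_k = 8/1
…
k=2  a_k=2  p_k/q_k = 90/11
k=3  a_k=1  p_k/q_k = 131/16
…
k=6  a_k=1  p_k/q_k = 1899/232
…
k=8  a_k=2  p_k/q_k = 9053/1106
k=9  a_k=5  p_k/q_k = 48842/5967
fundamental: x₁=48842, y₁=5967  (since 2385540964 − 67·35605089 = 1)

48842 5967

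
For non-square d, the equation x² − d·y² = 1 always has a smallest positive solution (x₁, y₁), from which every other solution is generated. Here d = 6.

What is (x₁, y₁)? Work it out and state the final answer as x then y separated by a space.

√6 → a₀=2, period (2,4); ℓ=2 even so k=1
step 0: (2, 1)  from 2·(1,0) + (0,1)
step 1: (5, 2)  from 2·(2,1) + (1,0)
fundamental: x₁=5, y₁=2  (since 25 − 6·4 = 1)

5 2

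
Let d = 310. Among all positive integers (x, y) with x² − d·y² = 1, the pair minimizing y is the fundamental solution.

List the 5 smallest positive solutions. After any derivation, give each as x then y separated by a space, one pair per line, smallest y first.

848719 48204
1440647881921 81823301352
2445410459391369679 138889981000287972
4150932639366927117300481 235757131569084991314384
7045950797499272621676902497999 400183113896225599505705060220

√310 → a₀=17, period (1,1,1,1,5,…,1,1,34); ℓ=16 even so k=15
a_0=17:  p_0=17·1+0=17,  q_0=17·0+1=1
a_1=1:  p_1=1·17+1=18,  q_1=1·1+0=1
…
a_5=5:  p_5=5·88+53=493,  q_5=5·5+3=28
a_6=3:  p_6=3·493+88=1567,  q_6=3·28+5=89
…
a_8=2:  p_8=2·2060+1567=5687,  q_8=2·117+89=323
…
a_14=1:  p_14=1·333702+181315=515017,  q_14=1·18953+10298=29251
a_15=1:  p_15=1·515017+333702=848719,  q_15=1·29251+18953=48204
fundamental: x₁=848719, y₁=48204  (since 720323940961 − 310·2323625616 = 1)
(848719+48204√310)^2 = 1440647881921 + 81823301352√310
(848719+48204√310)^3 = 2445410459391369679 + 138889981000287972√310
(848719+48204√310)^4 = 4150932639366927117300481 + 235757131569084991314384√310
(848719+48204√310)^5 = 7045950797499272621676902497999 + 400183113896225599505705060220√310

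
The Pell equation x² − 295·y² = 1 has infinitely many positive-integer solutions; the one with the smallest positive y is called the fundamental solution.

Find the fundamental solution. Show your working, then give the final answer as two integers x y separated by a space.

√295 = [17; 5,1,2,3,2,6,2,3,2,1,5,34, …], period ℓ=12 (even) → k=11
i=0: a=17 ⇒ p=17, q=1
…
i=7: a=2 ⇒ p=31208, q=1817
…
i=9: a=2 ⇒ p=247414, q=14405
i=10: a=1 ⇒ p=355517, q=20699
i=11: a=5 ⇒ p=2024999, q=117900
fundamental: x₁=2024999, y₁=117900  (since 4100620950001 − 295·13900410000 = 1)

2024999 117900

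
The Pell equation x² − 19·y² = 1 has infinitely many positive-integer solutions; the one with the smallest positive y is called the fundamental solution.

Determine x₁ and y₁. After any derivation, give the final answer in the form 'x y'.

√19 = [4; 2,1,3,1,2,8, …], period ℓ=6 (even) → k=5
i=0: a=4 ⇒ p=4, q=1
…
i=2: a=1 ⇒ p=13, q=3
…
i=4: a=1 ⇒ p=61, q=14
i=5: a=2 ⇒ p=170, q=39
→ (170, 39).  Check: 170²=28900, 19·39²=28899, difference 1.

170 39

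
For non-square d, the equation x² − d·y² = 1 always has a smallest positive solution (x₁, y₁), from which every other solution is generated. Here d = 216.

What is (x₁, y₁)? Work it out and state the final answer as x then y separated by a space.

[14; 1,2,3,2,1,28] for √216; ℓ=6 ⇒ convergent index 5
step 0: (14, 1)  from 14·(1,0) + (0,1)
step 1: (15, 1)  from 1·(14,1) + (1,0)
step 2: (44, 3)  from 2·(15,1) + (14,1)
…
step 4: (338, 23)  from 2·(147,10) + (44,3)
step 5: (485, 33)  from 1·(338,23) + (147,10)
fundamental: x₁=485, y₁=33  (since 235225 − 216·1089 = 1)

485 33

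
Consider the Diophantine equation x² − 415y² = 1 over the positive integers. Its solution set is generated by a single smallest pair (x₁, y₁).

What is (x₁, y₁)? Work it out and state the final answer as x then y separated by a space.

[20; 2,1,2,4,6,…,1,2,40] for √415; ℓ=16 ⇒ convergent index 15
i=0: a=20 ⇒ p=20, q=1
…
i=3: a=2 ⇒ p=163, q=8
i=4: a=4 ⇒ p=713, q=35
…
i=6: a=1 ⇒ p=5154, q=253
i=7: a=1 ⇒ p=9595, q=471
…
i=9: a=1 ⇒ p=43534, q=2137
i=10: a=1 ⇒ p=77473, q=3803
i=11: a=6 ⇒ p=508372, q=24955
i=12: a=4 ⇒ p=2110961, q=103623
…
i=14: a=1 ⇒ p=6841255, q=335824
i=15: a=2 ⇒ p=18412804, q=903849
(x₁, y₁) = (18412804, 903849);  18412804² − 415·903849² = 1 ✓

18412804 903849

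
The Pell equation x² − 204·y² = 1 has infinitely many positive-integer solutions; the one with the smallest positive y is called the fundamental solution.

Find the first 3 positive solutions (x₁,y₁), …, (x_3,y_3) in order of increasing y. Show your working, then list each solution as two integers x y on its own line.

√204 = [14; 3,1,1,6,1,1,3,28, …], period ℓ=8 (even) → k=7
step 0: (14, 1)  from 14·(1,0) + (0,1)
step 1: (43, 3)  from 3·(14,1) + (1,0)
…
step 3: (100, 7)  from 1·(57,4) + (43,3)
step 4: (657, 46)  from 6·(100,7) + (57,4)
step 5: (757, 53)  from 1·(657,46) + (100,7)
step 6: (1414, 99)  from 1·(757,53) + (657,46)
step 7: (4999, 350)  from 3·(1414,99) + (757,53)
→ (4999, 350).  Check: 4999²=24990001, 204·350²=24990000, difference 1.
n=2: (4999,350)∘(4999,350) = (4999·4999+204·350·350, 4999·350+350·4999) = (49980001,3499300)
n=3: (49980001,3499300)∘(4999,350) = (4999·49980001+204·350·3499300, 4999·3499300+350·49980001) = (499700044999,34986001050)

4999 350
49980001 3499300
499700044999 34986001050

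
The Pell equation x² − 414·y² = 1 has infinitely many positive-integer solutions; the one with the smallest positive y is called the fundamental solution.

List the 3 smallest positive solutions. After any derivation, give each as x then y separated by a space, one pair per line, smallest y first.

d=414: √d = [20; 2,1,7,2,7,1,2,40] (ℓ=8, even), read p_7/q_7
a_0=20:  p_0=20·1+0=20,  q_0=20·0+1=1
a_1=2:  p_1=2·20+1=41,  q_1=2·1+0=2
a_2=1:  p_2=1·41+20=61,  q_2=1·2+1=3
a_3=7:  p_3=7·61+41=468,  q_3=7·3+2=23
a_4=2:  p_4=2·468+61=997,  q_4=2·23+3=49
a_5=7:  p_5=7·997+468=7447,  q_5=7·49+23=366
a_6=1:  p_6=1·7447+997=8444,  q_6=1·366+49=415
a_7=2:  p_7=2·8444+7447=24335,  q_7=2·415+366=1196
fundamental: x₁=24335, y₁=1196  (since 592192225 − 414·1430416 = 1)
(x_2, y_2) = (24335·24335 + 414·1196·1196, 24335·1196 + 1196·24335) = (1184384449, 58209320)
(x_3, y_3) = (24335·1184384449 + 414·1196·58209320, 24335·58209320 + 1196·1184384449) = (57643991108495, 2833047603204)

24335 1196
1184384449 58209320
57643991108495 2833047603204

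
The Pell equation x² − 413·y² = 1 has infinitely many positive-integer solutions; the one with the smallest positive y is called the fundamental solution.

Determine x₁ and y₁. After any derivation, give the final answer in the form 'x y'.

√413 → a₀=20, period (3,9,1,4,1,9,3,40); ℓ=8 even so k=7
k=0  a_k=20  p_k/q_k = 20/1
…
k=2  a_k=9  p_k/q_k = 569/28
…
k=6  a_k=9  p_k/q_k = 36560/1799
k=7  a_k=3  p_k/q_k = 113399/5580
→ (113399, 5580).  Check: 113399²=12859333201, 413·5580²=12859333200, difference 1.

113399 5580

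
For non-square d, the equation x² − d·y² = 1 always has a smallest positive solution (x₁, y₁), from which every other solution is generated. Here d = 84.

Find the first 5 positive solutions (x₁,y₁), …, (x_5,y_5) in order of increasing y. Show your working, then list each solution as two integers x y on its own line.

d=84: √d = [9; 6,18] (ℓ=2, even), read p_1/q_1
step 0: (9, 1)  from 9·(1,0) + (0,1)
step 1: (55, 6)  from 6·(9,1) + (1,0)
fundamental: x₁=55, y₁=6  (since 3025 − 84·36 = 1)
(55+6√84)^2 = 6049 + 660√84
(55+6√84)^3 = 665335 + 72594√84
(55+6√84)^4 = 73180801 + 7984680√84
(55+6√84)^5 = 8049222775 + 878242206√84

55 6
6049 660
665335 72594
73180801 7984680
8049222775 878242206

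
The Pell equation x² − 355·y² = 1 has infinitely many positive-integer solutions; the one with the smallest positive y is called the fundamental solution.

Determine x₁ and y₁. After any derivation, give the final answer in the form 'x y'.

√355 → a₀=18, period (1,5,3,3,1,6,1,3,3,5,1,36); ℓ=12 even so k=11
step 0: (18, 1)  from 18·(1,0) + (0,1)
step 1: (19, 1)  from 1·(18,1) + (1,0)
step 2: (113, 6)  from 5·(19,1) + (18,1)
step 3: (358, 19)  from 3·(113,6) + (19,1)
step 4: (1187, 63)  from 3·(358,19) + (113,6)
step 5: (1545, 82)  from 1·(1187,63) + (358,19)
step 6: (10457, 555)  from 6·(1545,82) + (1187,63)
step 7: (12002, 637)  from 1·(10457,555) + (1545,82)
step 8: (46463, 2466)  from 3·(12002,637) + (10457,555)
…
step 10: (803418, 42641)  from 5·(151391,8035) + (46463,2466)
step 11: (954809, 50676)  from 1·(803418,42641) + (151391,8035)
(x₁, y₁) = (954809, 50676);  954809² − 355·50676² = 1 ✓

954809 50676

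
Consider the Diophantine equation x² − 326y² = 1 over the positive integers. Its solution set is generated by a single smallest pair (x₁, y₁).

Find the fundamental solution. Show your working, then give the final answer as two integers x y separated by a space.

325 18

√326 = [18; 18,36, …], period ℓ=2 (even) → k=1
i=0: a=18 ⇒ p=18, q=1
i=1: a=18 ⇒ p=325, q=18
(x₁, y₁) = (325, 18);  325² − 326·18² = 1 ✓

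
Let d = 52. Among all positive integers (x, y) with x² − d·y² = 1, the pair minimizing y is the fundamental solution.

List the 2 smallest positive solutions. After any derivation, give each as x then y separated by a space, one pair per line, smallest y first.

649 90
842401 116820

d=52: √d = [7; 4,1,2,1,4,14] (ℓ=6, even), read p_5/q_5
k=0  a_k=7  p_k/q_k = 7/1
…
k=2  a_k=1  p_k/q_k = 36/5
k=3  a_k=2  p_k/q_k = 101/14
k=4  a_k=1  p_k/q_k = 137/19
k=5  a_k=4  p_k/q_k = 649/90
fundamental: x₁=649, y₁=90  (since 421201 − 52·8100 = 1)
(x_2, y_2) = (649·649 + 52·90·90, 649·90 + 90·649) = (842401, 116820)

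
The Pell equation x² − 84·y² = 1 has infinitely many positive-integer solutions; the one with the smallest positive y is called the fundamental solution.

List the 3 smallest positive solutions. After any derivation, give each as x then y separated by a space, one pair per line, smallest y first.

d=84: √d = [9; 6,18] (ℓ=2, even), read p_1/q_1
step 0: (9, 1)  from 9·(1,0) + (0,1)
step 1: (55, 6)  from 6·(9,1) + (1,0)
→ (55, 6).  Check: 55²=3025, 84·6²=3024, difference 1.
(55+6√84)^2 = 6049 + 660√84
(55+6√84)^3 = 665335 + 72594√84

55 6
6049 660
665335 72594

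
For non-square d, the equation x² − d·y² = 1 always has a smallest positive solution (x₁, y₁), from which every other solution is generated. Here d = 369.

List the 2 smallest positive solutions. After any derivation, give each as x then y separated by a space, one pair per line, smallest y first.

√369 = [19; 4,1,3,2,7,4,7,2,3,1,4,38, …], period ℓ=12 (even) → k=11
k=0  a_k=19  p_k/q_k = 19/1
…
k=3  a_k=3  p_k/q_k = 365/19
…
k=9  a_k=3  p_k/q_k = 1364557/71036
k=10  a_k=1  p_k/q_k = 1758061/91521
k=11  a_k=4  p_k/q_k = 8396801/437120
fundamental: x₁=8396801, y₁=437120  (since 70506267033601 − 369·191073894400 = 1)
n=2: (8396801,437120)∘(8396801,437120) = (8396801·8396801+369·437120·437120, 8396801·437120+437120·8396801) = (141012534067201,7340819306240)

8396801 437120
141012534067201 7340819306240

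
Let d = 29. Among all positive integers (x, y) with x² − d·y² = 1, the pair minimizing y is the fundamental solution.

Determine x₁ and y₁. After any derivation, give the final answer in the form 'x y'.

9801 1820

d=29: √d = [5; 2,1,1,2,10] (ℓ=5, odd), read p_9/q_9
i=0: a=5 ⇒ p=5, q=1
i=1: a=2 ⇒ p=11, q=2
i=2: a=1 ⇒ p=16, q=3
i=3: a=1 ⇒ p=27, q=5
…
i=6: a=2 ⇒ p=1524, q=283
i=7: a=1 ⇒ p=2251, q=418
i=8: a=1 ⇒ p=3775, q=701
i=9: a=2 ⇒ p=9801, q=1820
→ (9801, 1820).  Check: 9801²=96059601, 29·1820²=96059600, difference 1.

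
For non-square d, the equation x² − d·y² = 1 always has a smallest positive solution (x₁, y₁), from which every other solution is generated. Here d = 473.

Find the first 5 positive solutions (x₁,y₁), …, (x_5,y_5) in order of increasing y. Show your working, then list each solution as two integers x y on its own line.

87 4
15137 696
2633751 121100
458257537 21070704
79734177687 3666181396

√473 = [21; 1,2,1,42, …], period ℓ=4 (even) → k=3
step 0: (21, 1)  from 21·(1,0) + (0,1)
step 1: (22, 1)  from 1·(21,1) + (1,0)
step 2: (65, 3)  from 2·(22,1) + (21,1)
step 3: (87, 4)  from 1·(65,3) + (22,1)
(x₁, y₁) = (87, 4);  87² − 473·4² = 1 ✓
k=2:  x_2 = 87·87+473·4·4 = 15137,  y_2 = 87·4+4·87 = 696
k=3:  x_3 = 87·15137+473·4·696 = 2633751,  y_3 = 87·696+4·15137 = 121100
k=4:  x_4 = 87·2633751+473·4·121100 = 458257537,  y_4 = 87·121100+4·2633751 = 21070704
k=5:  x_5 = 87·458257537+473·4·21070704 = 79734177687,  y_5 = 87·21070704+4·458257537 = 3666181396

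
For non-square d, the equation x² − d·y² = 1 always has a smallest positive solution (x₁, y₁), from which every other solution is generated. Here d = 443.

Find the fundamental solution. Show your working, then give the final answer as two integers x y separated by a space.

[21; 21,42] for √443; ℓ=2 ⇒ convergent index 1
step 0: (21, 1)  from 21·(1,0) + (0,1)
step 1: (442, 21)  from 21·(21,1) + (1,0)
→ (442, 21).  Check: 442²=195364, 443·21²=195363, difference 1.

442 21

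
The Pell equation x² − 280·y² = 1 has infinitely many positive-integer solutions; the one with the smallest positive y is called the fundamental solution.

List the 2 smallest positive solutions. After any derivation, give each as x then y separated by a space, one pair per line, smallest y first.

251 15
126001 7530

√280 = [16; 1,2,1,2,1,32, …], period ℓ=6 (even) → k=5
step 0: (16, 1)  from 16·(1,0) + (0,1)
…
step 2: (50, 3)  from 2·(17,1) + (16,1)
…
step 4: (184, 11)  from 2·(67,4) + (50,3)
step 5: (251, 15)  from 1·(184,11) + (67,4)
→ (251, 15).  Check: 251²=63001, 280·15²=63000, difference 1.
n=2: (251,15)∘(251,15) = (251·251+280·15·15, 251·15+15·251) = (126001,7530)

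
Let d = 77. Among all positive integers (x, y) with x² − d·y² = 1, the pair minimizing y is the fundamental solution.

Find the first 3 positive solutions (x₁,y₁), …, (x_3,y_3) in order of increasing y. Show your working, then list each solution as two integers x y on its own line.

[8; 1,3,2,3,1,16] for √77; ℓ=6 ⇒ convergent index 5
k=0  a_k=8  p_k/q_k = 8/1
k=1  a_k=1  p_k/q_k = 9/1
…
k=4  a_k=3  p_k/q_k = 272/31
k=5  a_k=1  p_k/q_k = 351/40
fundamental: x₁=351, y₁=40  (since 123201 − 77·1600 = 1)
k=2:  x_2 = 351·351+77·40·40 = 246401,  y_2 = 351·40+40·351 = 28080
k=3:  x_3 = 351·246401+77·40·28080 = 172973151,  y_3 = 351·28080+40·246401 = 19712120

351 40
246401 28080
172973151 19712120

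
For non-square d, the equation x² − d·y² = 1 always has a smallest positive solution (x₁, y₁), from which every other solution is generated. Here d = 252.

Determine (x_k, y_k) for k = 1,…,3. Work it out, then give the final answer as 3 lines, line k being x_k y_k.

√252 → a₀=15, period (1,6,1,30); ℓ=4 even so k=3
a_0=15:  p_0=15·1+0=15,  q_0=15·0+1=1
…
a_2=6:  p_2=6·16+15=111,  q_2=6·1+1=7
a_3=1:  p_3=1·111+16=127,  q_3=1·7+1=8
(x₁, y₁) = (127, 8);  127² − 252·8² = 1 ✓
(x_2, y_2) = (127·127 + 252·8·8, 127·8 + 8·127) = (32257, 2032)
(x_3, y_3) = (127·32257 + 252·8·2032, 127·2032 + 8·32257) = (8193151, 516120)

127 8
32257 2032
8193151 516120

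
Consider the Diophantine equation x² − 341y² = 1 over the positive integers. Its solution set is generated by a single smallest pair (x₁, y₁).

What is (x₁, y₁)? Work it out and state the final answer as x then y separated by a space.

10626551 575460

√341 → a₀=18, period (2,6,1,8,2,…,6,2,36); ℓ=14 even so k=13
a_0=18:  p_0=18·1+0=18,  q_0=18·0+1=1
…
a_2=6:  p_2=6·37+18=240,  q_2=6·2+1=13
…
a_4=8:  p_4=8·277+240=2456,  q_4=8·15+13=133
a_5=2:  p_5=2·2456+277=5189,  q_5=2·133+15=281
a_6=1:  p_6=1·5189+2456=7645,  q_6=1·281+133=414
…
a_8=1:  p_8=1·20479+7645=28124,  q_8=1·1109+414=1523
…
a_12=6:  p_12=6·718667+641940=4953942,  q_12=6·38918+34763=268271
a_13=2:  p_13=2·4953942+718667=10626551,  q_13=2·268271+38918=575460
→ (10626551, 575460).  Check: 10626551²=112923586155601, 341·575460²=112923586155600, difference 1.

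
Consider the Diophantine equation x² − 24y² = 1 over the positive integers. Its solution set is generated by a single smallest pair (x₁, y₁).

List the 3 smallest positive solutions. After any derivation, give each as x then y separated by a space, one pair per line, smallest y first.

[4; 1,8] for √24; ℓ=2 ⇒ convergent index 1
a_0=4:  p_0=4·1+0=4,  q_0=4·0+1=1
a_1=1:  p_1=1·4+1=5,  q_1=1·1+0=1
→ (5, 1).  Check: 5²=25, 24·1²=24, difference 1.
(x_2, y_2) = (5·5 + 24·1·1, 5·1 + 1·5) = (49, 10)
(x_3, y_3) = (5·49 + 24·1·10, 5·10 + 1·49) = (485, 99)

5 1
49 10
485 99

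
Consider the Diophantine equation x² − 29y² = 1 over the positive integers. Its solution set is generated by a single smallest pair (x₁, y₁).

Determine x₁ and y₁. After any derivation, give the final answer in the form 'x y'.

9801 1820

√29 → a₀=5, period (2,1,1,2,10); ℓ=5 odd so k=9
k=0  a_k=5  p_k/q_k = 5/1
k=1  a_k=2  p_k/q_k = 11/2
k=2  a_k=1  p_k/q_k = 16/3
k=3  a_k=1  p_k/q_k = 27/5
k=4  a_k=2  p_k/q_k = 70/13
…
k=6  a_k=2  p_k/q_k = 1524/283
…
k=8  a_k=1  p_k/q_k = 3775/701
k=9  a_k=2  p_k/q_k = 9801/1820
→ (9801, 1820).  Check: 9801²=96059601, 29·1820²=96059600, difference 1.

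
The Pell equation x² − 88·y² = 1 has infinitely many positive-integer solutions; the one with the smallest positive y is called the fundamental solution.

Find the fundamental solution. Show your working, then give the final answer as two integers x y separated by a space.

[9; 2,1,1,1,2,18] for √88; ℓ=6 ⇒ convergent index 5
a_0=9:  p_0=9·1+0=9,  q_0=9·0+1=1
a_1=2:  p_1=2·9+1=19,  q_1=2·1+0=2
a_2=1:  p_2=1·19+9=28,  q_2=1·2+1=3
a_3=1:  p_3=1·28+19=47,  q_3=1·3+2=5
a_4=1:  p_4=1·47+28=75,  q_4=1·5+3=8
a_5=2:  p_5=2·75+47=197,  q_5=2·8+5=21
(x₁, y₁) = (197, 21);  197² − 88·21² = 1 ✓

197 21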